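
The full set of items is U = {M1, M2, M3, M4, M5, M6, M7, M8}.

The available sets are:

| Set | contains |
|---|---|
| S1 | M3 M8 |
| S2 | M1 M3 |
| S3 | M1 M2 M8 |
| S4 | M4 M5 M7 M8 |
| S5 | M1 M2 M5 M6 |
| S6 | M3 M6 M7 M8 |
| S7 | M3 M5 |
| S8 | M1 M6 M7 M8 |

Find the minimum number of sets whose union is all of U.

S2, S4, and S5 cover everything between them: the union {M1, M2, M3, M4, M5, M6, M7, M8} is all of U.
Only S4 contains M4, so S4 is forced; the remaining 4 items need at least 2 more sets (each remaining set adds at most 3) — so at least 3 sets are needed, and 3 is optimal.

3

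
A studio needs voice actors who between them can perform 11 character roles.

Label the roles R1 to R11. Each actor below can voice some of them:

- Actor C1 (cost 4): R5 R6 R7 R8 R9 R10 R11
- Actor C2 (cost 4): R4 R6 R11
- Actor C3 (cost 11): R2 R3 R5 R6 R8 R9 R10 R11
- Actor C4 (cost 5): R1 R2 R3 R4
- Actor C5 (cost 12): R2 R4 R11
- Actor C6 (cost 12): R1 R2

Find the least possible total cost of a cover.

C1, C4 together cover every role (C1 ∪ C4 = {R1, R2, R3, R4, R5, R6, R7, R8, R9, R10, R11}); total cost 4 + 5 = 9.
No covering selection has total cost below 9.

9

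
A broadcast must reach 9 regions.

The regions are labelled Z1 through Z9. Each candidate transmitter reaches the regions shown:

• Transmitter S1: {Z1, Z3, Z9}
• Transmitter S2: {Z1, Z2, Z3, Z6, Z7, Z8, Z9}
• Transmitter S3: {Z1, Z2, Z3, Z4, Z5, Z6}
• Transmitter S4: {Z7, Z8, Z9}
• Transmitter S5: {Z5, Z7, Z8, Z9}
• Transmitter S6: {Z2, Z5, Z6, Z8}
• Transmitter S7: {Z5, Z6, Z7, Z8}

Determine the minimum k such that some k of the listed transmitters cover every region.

2

Take {S3, S5}. Their union is {Z1, Z2, Z3, Z4, Z5, Z6, Z7, Z8, Z9}, which is all 9 regions.
No single transmitter has all 9 regions (the largest, S2, has 7), so 2 is optimal.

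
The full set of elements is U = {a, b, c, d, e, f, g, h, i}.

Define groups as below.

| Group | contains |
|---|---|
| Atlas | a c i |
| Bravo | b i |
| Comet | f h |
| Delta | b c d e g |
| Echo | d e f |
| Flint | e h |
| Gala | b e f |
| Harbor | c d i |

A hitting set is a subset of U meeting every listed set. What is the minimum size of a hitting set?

3

The 3 elements {e, h, i} hit every group.
No choice of 2 elements meets every group, so 3 is the minimum.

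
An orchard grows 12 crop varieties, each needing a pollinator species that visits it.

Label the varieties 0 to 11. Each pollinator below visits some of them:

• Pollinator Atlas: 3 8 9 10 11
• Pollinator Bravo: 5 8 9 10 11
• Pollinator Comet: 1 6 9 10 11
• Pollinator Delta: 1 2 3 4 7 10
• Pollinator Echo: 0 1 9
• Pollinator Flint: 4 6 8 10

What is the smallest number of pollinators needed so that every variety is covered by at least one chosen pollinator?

Bravo and Delta and Echo and Flint together: Bravo ∪ Delta ∪ Echo ∪ Flint = {0, 1, 2, 3, 4, 5, 6, 7, 8, 9, 10, 11} — every variety is covered.
No 3 of the 6 pollinators cover everything (all 20 combinations miss at least one variety), so 4 is optimal.

4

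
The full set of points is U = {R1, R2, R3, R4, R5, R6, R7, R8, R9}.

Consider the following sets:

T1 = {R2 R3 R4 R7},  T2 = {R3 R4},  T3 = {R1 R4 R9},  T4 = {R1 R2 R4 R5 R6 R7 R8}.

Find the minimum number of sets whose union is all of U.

Take {T2, T3, T4}. Their union is {R1, R2, R3, R4, R5, R6, R7, R8, R9}, which is all 9 points.
Only T4 contains R5, so T4 is forced; the remaining 2 points need at least 2 more sets (each remaining set adds at most 1) — so at least 3 sets are needed, and 3 is optimal.

3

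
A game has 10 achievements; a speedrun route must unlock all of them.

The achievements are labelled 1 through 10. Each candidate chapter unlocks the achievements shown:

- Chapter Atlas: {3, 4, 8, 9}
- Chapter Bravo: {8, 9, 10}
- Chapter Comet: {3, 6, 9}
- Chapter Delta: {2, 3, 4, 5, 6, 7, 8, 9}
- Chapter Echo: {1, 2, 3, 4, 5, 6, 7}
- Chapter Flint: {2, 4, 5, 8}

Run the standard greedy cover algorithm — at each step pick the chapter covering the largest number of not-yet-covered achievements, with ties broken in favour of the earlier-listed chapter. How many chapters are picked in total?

Greedy: pick Delta (covers 8 new) → pick Bravo (covers 1 new) → pick Echo (covers 1 new). Total picks: 3.
(The true minimum cover uses only 2 chapters, so greedy is not optimal here.)

3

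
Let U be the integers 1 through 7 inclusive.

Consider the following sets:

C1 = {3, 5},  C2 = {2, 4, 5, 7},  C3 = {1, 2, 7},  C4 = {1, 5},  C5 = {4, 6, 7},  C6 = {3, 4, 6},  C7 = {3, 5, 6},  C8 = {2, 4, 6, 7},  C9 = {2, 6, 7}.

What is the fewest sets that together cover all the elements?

3

C3, C5, and C7 cover everything between them: the union {1, 2, 3, 4, 5, 6, 7} is all of U.
No 2 of the 9 sets cover everything (all 36 combinations miss at least one element), so 3 is optimal.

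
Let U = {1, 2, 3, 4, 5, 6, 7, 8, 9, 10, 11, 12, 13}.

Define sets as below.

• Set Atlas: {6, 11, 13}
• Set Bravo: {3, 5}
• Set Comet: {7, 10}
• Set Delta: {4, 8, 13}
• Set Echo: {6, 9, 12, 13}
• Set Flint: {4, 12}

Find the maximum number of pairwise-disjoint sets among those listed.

Atlas, Bravo, Comet, Flint are pairwise disjoint (Atlas={6,11,13}; Bravo={3,5}; Comet={7,10}; Flint={4,12}).
Every remaining set overlaps one of these, and no 5 of the listed sets are pairwise disjoint, so 4 is the maximum.

4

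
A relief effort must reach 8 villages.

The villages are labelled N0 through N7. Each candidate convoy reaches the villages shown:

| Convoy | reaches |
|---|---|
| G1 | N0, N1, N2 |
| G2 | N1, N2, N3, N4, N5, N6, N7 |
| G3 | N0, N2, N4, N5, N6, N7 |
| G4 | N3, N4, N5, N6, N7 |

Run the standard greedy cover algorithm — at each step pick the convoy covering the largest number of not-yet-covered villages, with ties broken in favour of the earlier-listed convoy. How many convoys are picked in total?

2

Greedy: pick G2 (covers 7 new) → pick G1 (covers 1 new). Total picks: 2.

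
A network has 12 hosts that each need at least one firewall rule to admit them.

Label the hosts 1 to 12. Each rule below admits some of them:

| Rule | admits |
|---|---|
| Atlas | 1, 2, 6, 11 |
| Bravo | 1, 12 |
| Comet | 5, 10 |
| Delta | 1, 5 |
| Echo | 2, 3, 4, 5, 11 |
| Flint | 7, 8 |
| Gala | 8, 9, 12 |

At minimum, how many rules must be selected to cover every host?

5

Take {Atlas, Comet, Echo, Flint, Gala}. Their union is {1, 2, 3, 4, 5, 6, 7, 8, 9, 10, 11, 12}, which is all 12 hosts.
No 4 of the 7 rules cover everything (all 35 combinations miss at least one host), so 5 is optimal.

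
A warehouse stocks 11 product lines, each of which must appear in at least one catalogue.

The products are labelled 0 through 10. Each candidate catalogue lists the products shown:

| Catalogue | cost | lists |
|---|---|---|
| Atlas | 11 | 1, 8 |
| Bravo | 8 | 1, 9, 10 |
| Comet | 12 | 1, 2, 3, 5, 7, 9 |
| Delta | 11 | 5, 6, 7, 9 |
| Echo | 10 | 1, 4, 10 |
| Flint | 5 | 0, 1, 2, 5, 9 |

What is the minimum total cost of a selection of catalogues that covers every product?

49

Atlas, Comet, Delta, Echo, Flint together cover every product (Atlas ∪ Comet ∪ Delta ∪ Echo ∪ Flint = {0, 1, 2, 3, 4, 5, 6, 7, 8, 9, 10}); total cost 11 + 12 + 11 + 10 + 5 = 49.
No covering selection has total cost below 49.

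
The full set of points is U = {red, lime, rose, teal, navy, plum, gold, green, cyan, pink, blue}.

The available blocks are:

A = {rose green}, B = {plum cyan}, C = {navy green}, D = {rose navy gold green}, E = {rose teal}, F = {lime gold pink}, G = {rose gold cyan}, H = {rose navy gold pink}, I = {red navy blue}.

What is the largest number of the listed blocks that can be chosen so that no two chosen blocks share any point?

A, B, F, I are pairwise disjoint (A={rose,green}; B={plum,cyan}; F={lime,gold,pink}; I={red,navy,blue}).
Every remaining block overlaps one of these, and no 5 of the listed blocks are pairwise disjoint, so 4 is the maximum.

4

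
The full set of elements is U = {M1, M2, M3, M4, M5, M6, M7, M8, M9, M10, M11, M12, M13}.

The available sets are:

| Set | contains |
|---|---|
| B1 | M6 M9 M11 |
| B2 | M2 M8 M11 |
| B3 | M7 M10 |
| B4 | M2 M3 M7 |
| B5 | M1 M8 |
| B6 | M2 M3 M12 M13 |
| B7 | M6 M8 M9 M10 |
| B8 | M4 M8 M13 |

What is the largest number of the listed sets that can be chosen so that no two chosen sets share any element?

B1, B3, B5, B6 are pairwise disjoint (B1={M6,M9,M11}; B3={M7,M10}; B5={M1,M8}; B6={M2,M3,M12,M13}).
Every remaining set overlaps one of these, and no 5 of the listed sets are pairwise disjoint, so 4 is the maximum.

4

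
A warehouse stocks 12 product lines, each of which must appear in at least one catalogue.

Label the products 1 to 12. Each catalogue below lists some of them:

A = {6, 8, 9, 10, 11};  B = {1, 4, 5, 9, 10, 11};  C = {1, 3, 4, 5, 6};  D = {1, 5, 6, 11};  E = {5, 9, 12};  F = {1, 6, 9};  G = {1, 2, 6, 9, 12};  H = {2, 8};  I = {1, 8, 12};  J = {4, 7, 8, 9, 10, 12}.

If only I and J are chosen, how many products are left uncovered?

5

Union of I, J = {1, 4, 7, 8, 9, 10, 12}.
Not covered: 2, 3, 5, 6, 11 — 5 products.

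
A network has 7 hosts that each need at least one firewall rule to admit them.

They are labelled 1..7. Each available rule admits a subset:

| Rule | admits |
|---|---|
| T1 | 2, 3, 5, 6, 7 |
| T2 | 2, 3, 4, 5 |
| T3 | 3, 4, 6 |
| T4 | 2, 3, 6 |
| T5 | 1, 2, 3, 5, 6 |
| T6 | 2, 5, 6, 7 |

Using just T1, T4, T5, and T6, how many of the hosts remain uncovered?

Union of T1, T4, T5, T6 = {1, 2, 3, 5, 6, 7}.
Not covered: 4 — 1 host.

1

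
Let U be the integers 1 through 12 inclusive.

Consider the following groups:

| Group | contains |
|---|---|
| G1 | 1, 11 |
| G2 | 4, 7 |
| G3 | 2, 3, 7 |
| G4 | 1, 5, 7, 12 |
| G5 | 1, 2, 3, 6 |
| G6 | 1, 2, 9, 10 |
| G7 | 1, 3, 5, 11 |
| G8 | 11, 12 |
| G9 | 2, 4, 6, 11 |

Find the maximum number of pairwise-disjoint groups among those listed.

G2, G6, G8 are pairwise disjoint (G2={4,7}; G6={1,2,9,10}; G8={11,12}).
Every remaining group overlaps one of these, and no 4 of the listed groups are pairwise disjoint, so 3 is the maximum.

3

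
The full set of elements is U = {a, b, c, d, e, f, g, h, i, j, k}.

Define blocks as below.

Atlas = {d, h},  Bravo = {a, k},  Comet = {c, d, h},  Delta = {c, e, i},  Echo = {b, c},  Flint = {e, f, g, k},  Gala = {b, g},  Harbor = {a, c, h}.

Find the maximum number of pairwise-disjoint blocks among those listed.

4

Atlas, Bravo, Delta, Gala are pairwise disjoint (Atlas={d,h}; Bravo={a,k}; Delta={c,e,i}; Gala={b,g}).
Every remaining block overlaps one of these, and no 5 of the listed blocks are pairwise disjoint, so 4 is the maximum.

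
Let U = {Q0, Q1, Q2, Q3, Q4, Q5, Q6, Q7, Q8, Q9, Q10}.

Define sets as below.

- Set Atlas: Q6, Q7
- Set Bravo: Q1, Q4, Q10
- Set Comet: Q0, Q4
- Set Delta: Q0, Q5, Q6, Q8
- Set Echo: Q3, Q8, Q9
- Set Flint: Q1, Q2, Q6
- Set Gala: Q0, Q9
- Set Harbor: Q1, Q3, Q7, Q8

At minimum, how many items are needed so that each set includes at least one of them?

4

The 4 items {Q4, Q6, Q8, Q9} hit every set.
No choice of 3 items meets every set, so 4 is the minimum.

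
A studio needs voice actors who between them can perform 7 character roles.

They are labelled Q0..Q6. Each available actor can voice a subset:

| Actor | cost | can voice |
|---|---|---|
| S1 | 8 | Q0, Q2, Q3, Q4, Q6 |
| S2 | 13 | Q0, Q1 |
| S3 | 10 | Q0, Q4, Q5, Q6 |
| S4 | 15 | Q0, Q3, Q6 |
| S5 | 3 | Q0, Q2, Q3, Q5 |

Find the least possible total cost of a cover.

24

S1, S2, S5 together cover every role (S1 ∪ S2 ∪ S5 = {Q0, Q1, Q2, Q3, Q4, Q5, Q6}); total cost 8 + 13 + 3 = 24.
No covering selection has total cost below 24.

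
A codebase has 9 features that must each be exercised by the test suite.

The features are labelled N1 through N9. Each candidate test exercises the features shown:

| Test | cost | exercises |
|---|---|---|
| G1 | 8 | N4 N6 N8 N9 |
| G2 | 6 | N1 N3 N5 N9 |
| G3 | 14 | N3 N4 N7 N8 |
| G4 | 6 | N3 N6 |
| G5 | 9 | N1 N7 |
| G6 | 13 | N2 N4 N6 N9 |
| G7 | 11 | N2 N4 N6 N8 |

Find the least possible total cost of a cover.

G2, G5, G7 together cover every feature (G2 ∪ G5 ∪ G7 = {N1, N2, N3, N4, N5, N6, N7, N8, N9}); total cost 6 + 9 + 11 = 26.
The greedy pick G2, G1, G5, G7 costs 34; no covering selection beats 26.

26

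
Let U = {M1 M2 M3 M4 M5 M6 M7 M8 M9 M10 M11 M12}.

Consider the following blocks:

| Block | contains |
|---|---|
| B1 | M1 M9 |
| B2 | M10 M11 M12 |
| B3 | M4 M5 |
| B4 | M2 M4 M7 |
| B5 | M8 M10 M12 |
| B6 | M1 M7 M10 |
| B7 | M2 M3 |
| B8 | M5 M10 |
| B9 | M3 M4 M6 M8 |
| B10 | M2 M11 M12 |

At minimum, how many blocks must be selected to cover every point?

B1 and B2 and B4 and B8 and B9 together: B1 ∪ B2 ∪ B4 ∪ B8 ∪ B9 = {M1, M2, M3, M4, M5, M6, M7, M8, M9, M10, M11, M12} — every point is covered.
No 4 of the 10 blocks cover everything (all 210 combinations miss at least one point), so 5 is optimal.

5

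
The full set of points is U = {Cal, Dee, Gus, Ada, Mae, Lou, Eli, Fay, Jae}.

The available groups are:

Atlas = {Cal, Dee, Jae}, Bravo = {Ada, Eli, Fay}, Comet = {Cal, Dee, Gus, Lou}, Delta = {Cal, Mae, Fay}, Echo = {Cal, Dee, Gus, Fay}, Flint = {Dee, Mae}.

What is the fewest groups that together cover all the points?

4

Atlas and Bravo and Comet and Delta together: Atlas ∪ Bravo ∪ Comet ∪ Delta = {Cal, Dee, Gus, Ada, Mae, Lou, Eli, Fay, Jae} — every point is covered.
No 3 of the 6 groups cover everything (all 20 combinations miss at least one point), so 4 is optimal.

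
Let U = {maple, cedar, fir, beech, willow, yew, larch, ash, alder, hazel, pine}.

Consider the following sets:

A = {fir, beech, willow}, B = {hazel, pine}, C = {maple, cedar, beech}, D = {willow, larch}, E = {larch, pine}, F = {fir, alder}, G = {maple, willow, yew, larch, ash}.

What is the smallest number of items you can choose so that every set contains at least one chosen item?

4

The 4 items {maple, fir, larch, pine} hit every set.
The sets B, C, D, F are pairwise disjoint, so any hitting set needs a separate item for each — at least 4. Hence 4 is optimal.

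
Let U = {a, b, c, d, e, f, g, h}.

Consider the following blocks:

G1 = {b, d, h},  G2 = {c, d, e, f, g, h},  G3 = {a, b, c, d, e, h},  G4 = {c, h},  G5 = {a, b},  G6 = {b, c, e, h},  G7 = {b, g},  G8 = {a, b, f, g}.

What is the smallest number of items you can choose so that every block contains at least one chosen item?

2

Take T = {b, h}. Each listed block contains at least one of these, so T is a hitting set of size 2.
The blocks G4, G7 are pairwise disjoint, so any hitting set needs a separate item for each — at least 2. Hence 2 is optimal.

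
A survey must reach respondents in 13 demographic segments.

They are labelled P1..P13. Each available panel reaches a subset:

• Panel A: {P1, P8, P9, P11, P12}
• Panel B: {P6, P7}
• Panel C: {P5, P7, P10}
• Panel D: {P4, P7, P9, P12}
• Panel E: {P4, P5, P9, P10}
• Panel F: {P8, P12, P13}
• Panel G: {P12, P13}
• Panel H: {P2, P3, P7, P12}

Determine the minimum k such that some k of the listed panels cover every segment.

5

A and B and E and F and H together: A ∪ B ∪ E ∪ F ∪ H = {P1, P2, P3, P4, P5, P6, P7, P8, P9, P10, P11, P12, P13} — every segment is covered.
No 4 of the 8 panels cover everything (all 70 combinations miss at least one segment), so 5 is optimal.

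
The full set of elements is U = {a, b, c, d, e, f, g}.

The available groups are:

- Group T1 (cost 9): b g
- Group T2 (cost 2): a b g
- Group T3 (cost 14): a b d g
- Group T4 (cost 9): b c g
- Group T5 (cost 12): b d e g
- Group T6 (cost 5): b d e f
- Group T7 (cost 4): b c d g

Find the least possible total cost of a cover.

T2, T6, T7 together cover every element (T2 ∪ T6 ∪ T7 = {a, b, c, d, e, f, g}); total cost 2 + 5 + 4 = 11.
No covering selection has total cost below 11.

11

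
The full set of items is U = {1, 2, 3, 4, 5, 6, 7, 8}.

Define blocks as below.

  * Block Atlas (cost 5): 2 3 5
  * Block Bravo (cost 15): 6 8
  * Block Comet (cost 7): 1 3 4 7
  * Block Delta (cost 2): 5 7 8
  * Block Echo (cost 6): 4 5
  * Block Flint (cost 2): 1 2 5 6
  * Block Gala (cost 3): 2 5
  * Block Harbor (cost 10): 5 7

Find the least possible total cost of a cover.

Comet, Delta, Flint together cover every item (Comet ∪ Delta ∪ Flint = {1, 2, 3, 4, 5, 6, 7, 8}); total cost 7 + 2 + 2 = 11.
No covering selection has total cost below 11.

11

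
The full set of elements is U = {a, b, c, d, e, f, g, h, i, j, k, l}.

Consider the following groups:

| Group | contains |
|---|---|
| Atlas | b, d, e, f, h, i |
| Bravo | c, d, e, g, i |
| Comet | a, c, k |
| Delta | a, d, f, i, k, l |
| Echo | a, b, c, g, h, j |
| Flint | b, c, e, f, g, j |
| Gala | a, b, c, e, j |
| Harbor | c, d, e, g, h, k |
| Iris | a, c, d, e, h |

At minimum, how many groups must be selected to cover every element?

Delta and Echo and Harbor together: Delta ∪ Echo ∪ Harbor = {a, b, c, d, e, f, g, h, i, j, k, l} — every element is covered.
Only Delta contains l, so Delta is forced; the remaining 6 elements need at least 2 more groups (each remaining group adds at most 5) — so at least 3 groups are needed, and 3 is optimal.

3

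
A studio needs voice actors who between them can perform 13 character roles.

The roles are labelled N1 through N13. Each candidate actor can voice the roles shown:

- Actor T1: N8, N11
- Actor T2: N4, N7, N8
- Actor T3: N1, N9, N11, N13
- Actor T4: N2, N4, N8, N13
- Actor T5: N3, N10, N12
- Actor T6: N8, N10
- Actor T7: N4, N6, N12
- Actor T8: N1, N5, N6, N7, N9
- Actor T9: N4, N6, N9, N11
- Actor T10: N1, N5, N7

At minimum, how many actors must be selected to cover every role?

4

Take {T3, T4, T5, T8}. Their union is {N1, N2, N3, N4, N5, N6, N7, N8, N9, N10, N11, N12, N13}, which is all 13 roles.
No 3 of the 10 actors cover everything (all 120 combinations miss at least one role), so 4 is optimal.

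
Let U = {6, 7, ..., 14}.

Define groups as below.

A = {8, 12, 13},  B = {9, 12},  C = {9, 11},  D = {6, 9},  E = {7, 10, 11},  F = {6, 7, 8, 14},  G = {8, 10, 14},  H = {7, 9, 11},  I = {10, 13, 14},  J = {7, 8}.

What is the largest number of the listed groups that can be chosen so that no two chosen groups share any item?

3

A, D, E are pairwise disjoint (A={8,12,13}; D={6,9}; E={7,10,11}).
Every remaining group overlaps one of these, and no 4 of the listed groups are pairwise disjoint, so 3 is the maximum.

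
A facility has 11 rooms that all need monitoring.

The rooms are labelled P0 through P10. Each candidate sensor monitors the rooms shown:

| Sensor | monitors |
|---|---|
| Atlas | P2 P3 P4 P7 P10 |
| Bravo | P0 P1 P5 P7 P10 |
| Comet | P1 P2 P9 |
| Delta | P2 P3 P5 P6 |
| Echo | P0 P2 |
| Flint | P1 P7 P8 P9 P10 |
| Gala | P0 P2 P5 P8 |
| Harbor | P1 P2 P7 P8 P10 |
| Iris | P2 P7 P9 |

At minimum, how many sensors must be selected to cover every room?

Take {Atlas, Delta, Echo, Flint}. Their union is {P0, P1, P2, P3, P4, P5, P6, P7, P8, P9, P10}, which is all 11 rooms.
No 3 of the 9 sensors cover everything (all 84 combinations miss at least one room), so 4 is optimal.

4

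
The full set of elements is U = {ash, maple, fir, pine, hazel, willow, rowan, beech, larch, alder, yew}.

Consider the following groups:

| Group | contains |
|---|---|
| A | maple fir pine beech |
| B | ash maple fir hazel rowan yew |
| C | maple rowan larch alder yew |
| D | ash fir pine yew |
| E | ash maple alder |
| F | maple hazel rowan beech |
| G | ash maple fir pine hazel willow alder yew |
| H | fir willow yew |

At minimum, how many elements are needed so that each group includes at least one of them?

2

Take T = {maple, yew}. Each listed group contains at least one of these, so T is a hitting set of size 2.
The groups E, H are pairwise disjoint, so any hitting set needs a separate element for each — at least 2. Hence 2 is optimal.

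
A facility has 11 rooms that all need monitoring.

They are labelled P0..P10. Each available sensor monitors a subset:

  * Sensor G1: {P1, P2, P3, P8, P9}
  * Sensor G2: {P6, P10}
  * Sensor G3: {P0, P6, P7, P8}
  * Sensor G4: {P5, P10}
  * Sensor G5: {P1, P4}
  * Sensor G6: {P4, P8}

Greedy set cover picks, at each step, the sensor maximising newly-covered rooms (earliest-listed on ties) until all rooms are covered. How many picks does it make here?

Greedy: pick G1 (covers 5 new) → pick G3 (covers 3 new) → pick G4 (covers 2 new) → pick G5 (covers 1 new). Total picks: 4.

4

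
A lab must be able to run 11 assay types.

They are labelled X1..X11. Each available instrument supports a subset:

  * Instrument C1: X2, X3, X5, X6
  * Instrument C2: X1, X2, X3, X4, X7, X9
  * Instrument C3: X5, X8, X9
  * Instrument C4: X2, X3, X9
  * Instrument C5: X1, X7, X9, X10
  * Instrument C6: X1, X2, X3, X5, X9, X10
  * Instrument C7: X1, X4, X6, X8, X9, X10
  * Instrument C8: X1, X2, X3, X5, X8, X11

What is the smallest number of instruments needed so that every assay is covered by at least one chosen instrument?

3

C2 and C7 and C8 together: C2 ∪ C7 ∪ C8 = {X1, X2, X3, X4, X5, X6, X7, X8, X9, X10, X11} — every assay is covered.
Only C8 contains X11, so C8 is forced; the remaining 5 assays need at least 2 more instruments (each remaining instrument adds at most 4) — so at least 3 instruments are needed, and 3 is optimal.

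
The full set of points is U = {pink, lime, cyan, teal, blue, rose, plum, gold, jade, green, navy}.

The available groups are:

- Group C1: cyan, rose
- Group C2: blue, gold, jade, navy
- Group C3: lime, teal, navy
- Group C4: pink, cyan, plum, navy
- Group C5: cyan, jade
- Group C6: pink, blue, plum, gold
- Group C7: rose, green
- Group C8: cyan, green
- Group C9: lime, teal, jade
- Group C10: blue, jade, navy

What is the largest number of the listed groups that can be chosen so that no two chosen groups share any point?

4

C3, C5, C6, C7 are pairwise disjoint (C3={lime,teal,navy}; C5={cyan,jade}; C6={pink,blue,plum,gold}; C7={rose,green}).
Every remaining group overlaps one of these, and no 5 of the listed groups are pairwise disjoint, so 4 is the maximum.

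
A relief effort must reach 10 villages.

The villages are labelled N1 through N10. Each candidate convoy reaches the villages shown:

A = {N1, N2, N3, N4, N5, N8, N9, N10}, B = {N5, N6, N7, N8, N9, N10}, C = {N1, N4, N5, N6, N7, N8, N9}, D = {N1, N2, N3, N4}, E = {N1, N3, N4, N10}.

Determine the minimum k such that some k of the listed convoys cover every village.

A and C together: A ∪ C = {N1, N2, N3, N4, N5, N6, N7, N8, N9, N10} — every village is covered.
No single convoy has all 10 villages (the largest, A, has 8), so 2 is optimal.

2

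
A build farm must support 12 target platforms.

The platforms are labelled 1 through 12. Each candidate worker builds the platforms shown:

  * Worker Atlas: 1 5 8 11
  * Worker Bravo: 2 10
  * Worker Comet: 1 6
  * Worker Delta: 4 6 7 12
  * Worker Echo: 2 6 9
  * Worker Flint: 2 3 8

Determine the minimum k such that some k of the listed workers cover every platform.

5

Take {Atlas, Bravo, Delta, Echo, Flint}. Their union is {1, 2, 3, 4, 5, 6, 7, 8, 9, 10, 11, 12}, which is all 12 platforms.
No 4 of the 6 workers cover everything (all 15 combinations miss at least one platform), so 5 is optimal.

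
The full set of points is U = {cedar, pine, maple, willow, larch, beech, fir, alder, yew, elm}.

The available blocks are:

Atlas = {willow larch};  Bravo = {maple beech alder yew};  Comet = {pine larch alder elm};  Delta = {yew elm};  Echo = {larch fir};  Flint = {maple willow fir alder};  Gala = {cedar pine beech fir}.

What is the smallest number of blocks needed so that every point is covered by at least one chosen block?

4

Atlas and Delta and Flint and Gala together: Atlas ∪ Delta ∪ Flint ∪ Gala = {cedar, pine, maple, willow, larch, beech, fir, alder, yew, elm} — every point is covered.
No 3 of the 7 blocks cover everything (all 35 combinations miss at least one point), so 4 is optimal.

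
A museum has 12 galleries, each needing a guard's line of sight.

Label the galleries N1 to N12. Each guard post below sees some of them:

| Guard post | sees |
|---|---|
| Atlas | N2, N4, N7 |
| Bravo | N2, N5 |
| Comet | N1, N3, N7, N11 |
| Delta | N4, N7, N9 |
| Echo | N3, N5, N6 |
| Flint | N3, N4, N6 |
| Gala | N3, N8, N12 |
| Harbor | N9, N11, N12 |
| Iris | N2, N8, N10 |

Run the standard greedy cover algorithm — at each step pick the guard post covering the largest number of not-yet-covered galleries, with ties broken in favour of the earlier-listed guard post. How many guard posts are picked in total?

5

Greedy: pick Comet (covers 4 new) → pick Iris (covers 3 new) → pick Delta (covers 2 new) → pick Echo (covers 2 new) → pick Gala (covers 1 new). Total picks: 5.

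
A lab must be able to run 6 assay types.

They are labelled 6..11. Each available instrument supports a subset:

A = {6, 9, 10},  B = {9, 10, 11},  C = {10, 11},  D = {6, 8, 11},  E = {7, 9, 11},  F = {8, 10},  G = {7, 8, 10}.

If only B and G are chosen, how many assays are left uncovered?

1

Union of B, G = {7, 8, 9, 10, 11}.
Not covered: 6 — 1 assay.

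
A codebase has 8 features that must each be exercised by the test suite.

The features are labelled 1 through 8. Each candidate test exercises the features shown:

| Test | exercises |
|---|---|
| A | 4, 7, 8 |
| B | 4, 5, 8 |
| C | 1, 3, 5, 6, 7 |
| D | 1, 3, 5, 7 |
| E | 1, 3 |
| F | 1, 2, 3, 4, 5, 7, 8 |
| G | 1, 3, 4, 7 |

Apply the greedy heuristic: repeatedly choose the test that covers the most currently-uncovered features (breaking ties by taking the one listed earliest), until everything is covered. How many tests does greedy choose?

2

Greedy: pick F (covers 7 new) → pick C (covers 1 new). Total picks: 2.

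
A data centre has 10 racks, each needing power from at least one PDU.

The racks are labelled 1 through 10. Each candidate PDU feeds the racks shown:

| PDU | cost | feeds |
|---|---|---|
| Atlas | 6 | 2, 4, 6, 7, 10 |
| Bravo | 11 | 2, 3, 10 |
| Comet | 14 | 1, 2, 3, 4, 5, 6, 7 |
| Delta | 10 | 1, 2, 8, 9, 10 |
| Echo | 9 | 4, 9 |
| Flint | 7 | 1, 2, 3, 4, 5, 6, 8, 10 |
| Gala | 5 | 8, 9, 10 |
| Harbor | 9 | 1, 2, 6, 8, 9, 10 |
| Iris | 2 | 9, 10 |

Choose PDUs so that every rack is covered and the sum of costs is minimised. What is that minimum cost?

15

Atlas, Flint, Iris together cover every rack (Atlas ∪ Flint ∪ Iris = {1, 2, 3, 4, 5, 6, 7, 8, 9, 10}); total cost 6 + 7 + 2 = 15.
No covering selection has total cost below 15.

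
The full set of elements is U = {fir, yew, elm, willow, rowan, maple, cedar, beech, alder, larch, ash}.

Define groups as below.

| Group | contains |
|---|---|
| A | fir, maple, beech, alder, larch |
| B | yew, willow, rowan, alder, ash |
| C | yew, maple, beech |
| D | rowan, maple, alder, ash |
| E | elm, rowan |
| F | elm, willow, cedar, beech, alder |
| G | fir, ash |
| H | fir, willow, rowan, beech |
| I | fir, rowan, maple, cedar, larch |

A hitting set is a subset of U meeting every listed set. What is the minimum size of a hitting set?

Take T = {fir, rowan, beech}. Each listed group contains at least one of these, so T is a hitting set of size 3.
The groups C, E, G are pairwise disjoint, so any hitting set needs a separate element for each — at least 3. Hence 3 is optimal.

3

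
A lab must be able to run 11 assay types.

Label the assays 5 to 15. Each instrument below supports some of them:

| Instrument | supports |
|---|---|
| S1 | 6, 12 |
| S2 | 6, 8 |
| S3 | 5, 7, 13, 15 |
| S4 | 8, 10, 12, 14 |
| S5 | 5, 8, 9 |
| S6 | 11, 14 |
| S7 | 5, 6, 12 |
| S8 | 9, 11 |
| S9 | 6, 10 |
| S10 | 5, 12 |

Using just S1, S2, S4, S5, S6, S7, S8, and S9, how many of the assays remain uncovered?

3

Union of S1, S2, S4, S5, S6, S7, S8, S9 = {5, 6, 8, 9, 10, 11, 12, 14}.
Not covered: 7, 13, 15 — 3 assays.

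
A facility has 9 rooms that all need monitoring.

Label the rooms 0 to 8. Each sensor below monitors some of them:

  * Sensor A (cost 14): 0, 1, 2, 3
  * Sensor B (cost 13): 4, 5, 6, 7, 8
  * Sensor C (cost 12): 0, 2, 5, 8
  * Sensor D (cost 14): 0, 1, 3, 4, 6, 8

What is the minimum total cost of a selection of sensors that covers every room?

27

A, B together cover every room (A ∪ B = {0, 1, 2, 3, 4, 5, 6, 7, 8}); total cost 14 + 13 = 27.
The greedy pick D, C, B costs 39; no covering selection beats 27.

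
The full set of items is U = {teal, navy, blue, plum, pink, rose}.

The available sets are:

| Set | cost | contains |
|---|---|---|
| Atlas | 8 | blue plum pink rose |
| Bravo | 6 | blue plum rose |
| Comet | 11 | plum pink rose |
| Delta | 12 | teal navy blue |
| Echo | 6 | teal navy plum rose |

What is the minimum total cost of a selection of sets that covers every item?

Atlas, Echo together cover every item (Atlas ∪ Echo = {teal, navy, blue, plum, pink, rose}); total cost 8 + 6 = 14.
No covering selection has total cost below 14.

14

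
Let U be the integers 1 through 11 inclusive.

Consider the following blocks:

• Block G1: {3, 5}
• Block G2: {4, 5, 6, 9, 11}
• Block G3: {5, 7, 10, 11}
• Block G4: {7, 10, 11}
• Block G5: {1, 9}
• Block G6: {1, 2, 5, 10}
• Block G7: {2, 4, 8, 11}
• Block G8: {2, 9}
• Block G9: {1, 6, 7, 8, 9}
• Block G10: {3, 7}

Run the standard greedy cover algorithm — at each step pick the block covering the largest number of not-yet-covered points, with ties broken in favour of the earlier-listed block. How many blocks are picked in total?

Greedy: pick G2 (covers 5 new) → pick G6 (covers 3 new) → pick G9 (covers 2 new) → pick G1 (covers 1 new). Total picks: 4.

4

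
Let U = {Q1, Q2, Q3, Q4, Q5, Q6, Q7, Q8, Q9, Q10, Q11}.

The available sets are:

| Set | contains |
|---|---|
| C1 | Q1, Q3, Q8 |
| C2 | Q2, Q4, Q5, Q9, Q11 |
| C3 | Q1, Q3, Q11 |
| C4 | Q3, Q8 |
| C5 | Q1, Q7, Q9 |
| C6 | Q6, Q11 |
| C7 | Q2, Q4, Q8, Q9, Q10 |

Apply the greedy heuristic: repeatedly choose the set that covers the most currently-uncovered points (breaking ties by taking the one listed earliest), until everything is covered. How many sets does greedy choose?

5

Greedy: pick C2 (covers 5 new) → pick C1 (covers 3 new) → pick C5 (covers 1 new) → pick C6 (covers 1 new) → pick C7 (covers 1 new). Total picks: 5.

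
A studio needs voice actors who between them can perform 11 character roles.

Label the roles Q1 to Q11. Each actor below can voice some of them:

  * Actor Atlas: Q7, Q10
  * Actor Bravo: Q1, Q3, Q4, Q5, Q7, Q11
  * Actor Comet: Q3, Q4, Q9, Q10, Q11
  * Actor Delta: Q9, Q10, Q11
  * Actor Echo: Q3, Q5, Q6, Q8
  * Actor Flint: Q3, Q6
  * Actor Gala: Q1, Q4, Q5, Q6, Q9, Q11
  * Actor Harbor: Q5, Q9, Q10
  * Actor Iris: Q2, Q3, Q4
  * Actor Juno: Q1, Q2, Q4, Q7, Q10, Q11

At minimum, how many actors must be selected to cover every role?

3

Comet and Echo and Juno together: Comet ∪ Echo ∪ Juno = {Q1, Q2, Q3, Q4, Q5, Q6, Q7, Q8, Q9, Q10, Q11} — every role is covered.
Only Echo contains Q8, so Echo is forced; the remaining 7 roles need at least 2 more actors (each remaining actor adds at most 6) — so at least 3 actors are needed, and 3 is optimal.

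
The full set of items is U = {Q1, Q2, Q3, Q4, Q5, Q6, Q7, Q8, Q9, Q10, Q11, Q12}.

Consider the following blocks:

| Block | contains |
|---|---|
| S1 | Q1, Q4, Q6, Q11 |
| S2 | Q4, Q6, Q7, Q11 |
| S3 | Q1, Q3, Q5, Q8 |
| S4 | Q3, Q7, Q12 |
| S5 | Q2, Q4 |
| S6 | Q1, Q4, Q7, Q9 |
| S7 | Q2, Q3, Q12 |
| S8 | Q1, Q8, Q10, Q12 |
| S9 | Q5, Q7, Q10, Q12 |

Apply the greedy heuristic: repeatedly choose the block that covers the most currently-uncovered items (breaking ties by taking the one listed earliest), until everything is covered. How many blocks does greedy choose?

Greedy: pick S1 (covers 4 new) → pick S9 (covers 4 new) → pick S3 (covers 2 new) → pick S5 (covers 1 new) → pick S6 (covers 1 new). Total picks: 5.

5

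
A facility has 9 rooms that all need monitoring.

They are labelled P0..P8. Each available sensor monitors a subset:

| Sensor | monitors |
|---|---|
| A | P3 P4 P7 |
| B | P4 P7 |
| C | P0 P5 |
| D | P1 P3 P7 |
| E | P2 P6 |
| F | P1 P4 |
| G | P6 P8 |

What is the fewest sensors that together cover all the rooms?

C and D and E and F and G together: C ∪ D ∪ E ∪ F ∪ G = {P0, P1, P2, P3, P4, P5, P6, P7, P8} — every room is covered.
No 4 of the 7 sensors cover everything (all 35 combinations miss at least one room), so 5 is optimal.

5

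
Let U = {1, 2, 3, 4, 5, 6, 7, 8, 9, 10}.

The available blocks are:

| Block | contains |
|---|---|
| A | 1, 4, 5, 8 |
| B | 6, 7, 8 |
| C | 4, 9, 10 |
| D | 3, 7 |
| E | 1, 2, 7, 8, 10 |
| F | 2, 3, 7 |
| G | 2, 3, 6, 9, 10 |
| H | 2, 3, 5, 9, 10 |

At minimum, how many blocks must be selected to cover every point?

A, E, and G cover everything between them: the union {1, 2, 3, 4, 5, 6, 7, 8, 9, 10} is all of U.
No 2 of the 8 blocks cover everything (all 28 combinations miss at least one point), so 3 is optimal.

3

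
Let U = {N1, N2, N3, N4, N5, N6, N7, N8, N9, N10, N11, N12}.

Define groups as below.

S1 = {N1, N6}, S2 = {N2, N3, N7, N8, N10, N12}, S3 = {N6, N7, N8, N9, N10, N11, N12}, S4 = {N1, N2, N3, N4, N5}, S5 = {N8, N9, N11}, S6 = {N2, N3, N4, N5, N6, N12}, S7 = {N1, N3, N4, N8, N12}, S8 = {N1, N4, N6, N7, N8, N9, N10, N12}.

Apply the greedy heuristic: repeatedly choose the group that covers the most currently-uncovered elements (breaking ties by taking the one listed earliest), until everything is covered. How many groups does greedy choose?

Greedy: pick S8 (covers 8 new) → pick S4 (covers 3 new) → pick S3 (covers 1 new). Total picks: 3.
(The true minimum cover uses only 2 groups, so greedy is not optimal here.)

3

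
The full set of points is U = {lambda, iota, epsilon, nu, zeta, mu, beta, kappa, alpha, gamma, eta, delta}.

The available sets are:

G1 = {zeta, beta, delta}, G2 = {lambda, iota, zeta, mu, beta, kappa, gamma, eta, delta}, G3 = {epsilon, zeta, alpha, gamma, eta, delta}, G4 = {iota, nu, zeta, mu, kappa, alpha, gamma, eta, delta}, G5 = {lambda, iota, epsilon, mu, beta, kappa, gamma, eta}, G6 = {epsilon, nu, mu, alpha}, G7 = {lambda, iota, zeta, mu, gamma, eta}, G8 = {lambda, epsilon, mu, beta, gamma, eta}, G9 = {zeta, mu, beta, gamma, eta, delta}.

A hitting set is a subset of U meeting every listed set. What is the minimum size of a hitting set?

The 2 points {mu, delta} hit every set.
The sets G1, G6 are pairwise disjoint, so any hitting set needs a separate point for each — at least 2. Hence 2 is optimal.

2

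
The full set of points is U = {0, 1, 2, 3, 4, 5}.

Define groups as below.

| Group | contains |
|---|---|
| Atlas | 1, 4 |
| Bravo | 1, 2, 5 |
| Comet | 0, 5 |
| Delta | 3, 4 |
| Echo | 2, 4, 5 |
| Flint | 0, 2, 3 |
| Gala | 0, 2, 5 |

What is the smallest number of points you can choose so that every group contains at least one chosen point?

H = {0, 4, 5} meets every group (each contains at least one member of H), and |H| = 3.
No choice of 2 points meets every group, so 3 is the minimum.

3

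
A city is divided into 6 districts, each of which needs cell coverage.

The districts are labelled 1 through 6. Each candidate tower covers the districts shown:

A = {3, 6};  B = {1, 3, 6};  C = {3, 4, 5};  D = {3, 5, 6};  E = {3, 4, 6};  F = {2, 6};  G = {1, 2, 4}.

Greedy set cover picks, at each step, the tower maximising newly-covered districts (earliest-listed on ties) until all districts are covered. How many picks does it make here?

Greedy: pick B (covers 3 new) → pick C (covers 2 new) → pick F (covers 1 new). Total picks: 3.
(The true minimum cover uses only 2 towers, so greedy is not optimal here.)

3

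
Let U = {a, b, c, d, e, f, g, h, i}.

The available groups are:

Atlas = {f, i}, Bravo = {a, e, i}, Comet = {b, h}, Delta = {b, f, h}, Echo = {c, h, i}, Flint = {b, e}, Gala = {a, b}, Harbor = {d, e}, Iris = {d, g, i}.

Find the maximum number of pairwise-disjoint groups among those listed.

3

Echo, Gala, Harbor are pairwise disjoint (Echo={c,h,i}; Gala={a,b}; Harbor={d,e}).
Every remaining group overlaps one of these, and no 4 of the listed groups are pairwise disjoint, so 3 is the maximum.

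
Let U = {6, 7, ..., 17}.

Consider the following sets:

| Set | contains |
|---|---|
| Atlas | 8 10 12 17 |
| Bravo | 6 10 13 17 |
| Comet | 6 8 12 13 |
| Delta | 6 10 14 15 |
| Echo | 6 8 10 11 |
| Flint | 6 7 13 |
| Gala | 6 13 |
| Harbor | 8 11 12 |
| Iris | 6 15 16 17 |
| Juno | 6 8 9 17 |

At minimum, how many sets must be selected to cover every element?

Delta and Flint and Harbor and Iris and Juno together: Delta ∪ Flint ∪ Harbor ∪ Iris ∪ Juno = {6, 7, 8, 9, 10, 11, 12, 13, 14, 15, 16, 17} — every element is covered.
No 4 of the 10 sets cover everything (all 210 combinations miss at least one element), so 5 is optimal.

5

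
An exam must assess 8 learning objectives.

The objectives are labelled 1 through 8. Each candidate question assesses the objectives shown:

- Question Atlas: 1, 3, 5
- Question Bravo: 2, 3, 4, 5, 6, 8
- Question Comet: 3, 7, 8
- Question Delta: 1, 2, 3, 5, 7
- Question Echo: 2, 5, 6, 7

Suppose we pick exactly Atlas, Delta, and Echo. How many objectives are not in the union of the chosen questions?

Union of Atlas, Delta, Echo = {1, 2, 3, 5, 6, 7}.
Not covered: 4, 8 — 2 objectives.

2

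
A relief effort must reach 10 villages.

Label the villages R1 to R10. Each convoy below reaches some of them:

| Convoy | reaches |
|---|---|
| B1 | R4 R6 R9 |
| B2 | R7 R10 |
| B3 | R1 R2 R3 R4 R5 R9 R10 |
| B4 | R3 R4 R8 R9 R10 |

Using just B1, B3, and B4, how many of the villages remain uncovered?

1

Union of B1, B3, B4 = {R1, R2, R3, R4, R5, R6, R8, R9, R10}.
Not covered: R7 — 1 village.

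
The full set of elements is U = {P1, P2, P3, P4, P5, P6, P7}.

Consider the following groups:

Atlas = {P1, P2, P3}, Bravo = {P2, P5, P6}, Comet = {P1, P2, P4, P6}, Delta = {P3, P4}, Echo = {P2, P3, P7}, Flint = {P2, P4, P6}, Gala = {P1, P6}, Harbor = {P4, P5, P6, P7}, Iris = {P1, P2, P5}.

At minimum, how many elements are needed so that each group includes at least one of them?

Take H = {P1, P2, P4}. Each listed group contains at least one of these, so H is a hitting set of size 3.
No choice of 2 elements meets every group, so 3 is the minimum.

3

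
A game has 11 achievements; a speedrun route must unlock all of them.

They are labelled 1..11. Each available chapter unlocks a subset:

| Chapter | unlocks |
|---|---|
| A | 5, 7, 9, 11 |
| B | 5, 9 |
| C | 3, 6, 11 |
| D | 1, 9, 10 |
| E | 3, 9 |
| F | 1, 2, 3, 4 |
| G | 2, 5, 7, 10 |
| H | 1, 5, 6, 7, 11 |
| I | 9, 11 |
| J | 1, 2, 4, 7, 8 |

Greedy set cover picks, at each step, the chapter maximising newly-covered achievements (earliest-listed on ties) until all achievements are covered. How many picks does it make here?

Greedy: pick H (covers 5 new) → pick F (covers 3 new) → pick D (covers 2 new) → pick J (covers 1 new). Total picks: 4.

4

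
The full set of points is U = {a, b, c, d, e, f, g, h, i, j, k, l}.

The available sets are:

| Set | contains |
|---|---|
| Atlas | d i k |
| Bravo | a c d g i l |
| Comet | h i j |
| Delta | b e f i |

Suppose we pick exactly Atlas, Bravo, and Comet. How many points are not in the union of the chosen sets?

3

Union of Atlas, Bravo, Comet = {a, c, d, g, h, i, j, k, l}.
Not covered: b, e, f — 3 points.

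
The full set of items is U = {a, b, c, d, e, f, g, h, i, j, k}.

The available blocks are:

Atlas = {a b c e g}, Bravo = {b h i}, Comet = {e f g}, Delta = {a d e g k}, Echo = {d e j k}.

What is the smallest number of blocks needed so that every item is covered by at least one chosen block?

Atlas and Bravo and Comet and Echo together: Atlas ∪ Bravo ∪ Comet ∪ Echo = {a, b, c, d, e, f, g, h, i, j, k} — every item is covered.
Only Comet contains f, so Comet is forced; the remaining 8 items need at least 3 more blocks (each remaining block adds at most 3) — so at least 4 blocks are needed, and 4 is optimal.

4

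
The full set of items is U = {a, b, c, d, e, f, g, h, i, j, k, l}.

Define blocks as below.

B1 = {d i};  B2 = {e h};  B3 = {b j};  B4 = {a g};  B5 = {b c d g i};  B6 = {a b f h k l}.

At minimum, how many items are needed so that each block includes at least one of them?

4

The 4 items {a, b, d, h} hit every block.
The blocks B1, B2, B3, B4 are pairwise disjoint, so any hitting set needs a separate item for each — at least 4. Hence 4 is optimal.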